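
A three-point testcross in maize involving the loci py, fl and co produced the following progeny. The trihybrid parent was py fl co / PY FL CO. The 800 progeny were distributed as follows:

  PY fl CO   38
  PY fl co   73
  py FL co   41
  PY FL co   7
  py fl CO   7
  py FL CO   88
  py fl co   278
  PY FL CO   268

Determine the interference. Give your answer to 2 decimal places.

0.31

The two rarest classes, py fl CO and PY FL co, are the double crossovers. Comparing them with the parentals, only the co allele has switched, so co is the middle locus and the order is fl – co – py.
fl–co: (79 + 14)/800 = 0.1163; co–py: (161 + 14)/800 = 0.2188.
Expected DCO frequency = 0.1163 × 0.2188 ≈ 0.02545; observed = 14/800 ≈ 0.01750.
Coefficient of coincidence = 0.01750/0.02545 ≈ 0.69; interference = 1 − 0.69 = 0.31.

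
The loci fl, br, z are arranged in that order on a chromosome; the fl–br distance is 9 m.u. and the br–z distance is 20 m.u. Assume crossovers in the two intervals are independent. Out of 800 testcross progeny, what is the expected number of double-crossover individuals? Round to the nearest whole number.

14

Map distances give recombination frequencies of 0.090 and 0.200 for the two intervals.
With no interference, expected double-crossover frequency = 0.090 × 0.200 = 0.01800.
Expected number = 0.01800 × 800 = 14.40 ≈ 14.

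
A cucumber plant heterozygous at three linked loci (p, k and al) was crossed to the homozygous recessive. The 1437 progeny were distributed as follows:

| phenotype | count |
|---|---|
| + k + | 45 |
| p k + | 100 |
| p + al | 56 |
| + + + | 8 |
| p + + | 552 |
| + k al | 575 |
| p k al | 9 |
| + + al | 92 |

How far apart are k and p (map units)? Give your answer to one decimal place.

The two most frequent reciprocal classes, + k al and p + +, are the parental types, so the F1 was + k al / p + +.
The two rarest classes, p k al and + + +, are the double crossovers. Comparing them with the parentals, only the p allele has switched, so p is the middle locus and the order is al – p – k.
Crossovers in the p–k interval produce the single-crossover classes + + al and p k + (92 + 100 = 192) plus the double crossovers (17).
RF(p–k) = (192 + 17) / 1437 = 209/1437 = 0.1454 → 14.5 map units.

14.5 map units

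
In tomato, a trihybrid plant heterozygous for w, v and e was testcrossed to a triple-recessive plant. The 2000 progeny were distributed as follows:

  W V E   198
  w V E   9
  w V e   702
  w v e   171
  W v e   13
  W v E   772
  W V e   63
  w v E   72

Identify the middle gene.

The two most frequent reciprocal classes, W v E and w V e, are the parental types, so the F1 was W v E / w V e.
The two rarest classes, W v e and w V E, are the double crossovers. Comparing them with the parentals, only the e allele has switched, so e is the middle locus and the order is w – e – v.

e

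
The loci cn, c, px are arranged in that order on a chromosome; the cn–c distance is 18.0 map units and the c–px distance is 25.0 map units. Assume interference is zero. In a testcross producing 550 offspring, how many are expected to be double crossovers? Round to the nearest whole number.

25

Map distances give recombination frequencies of 0.180 and 0.250 for the two intervals.
With no interference, expected double-crossover frequency = 0.180 × 0.250 = 0.04500.
Expected number = 0.04500 × 550 = 24.75 ≈ 25.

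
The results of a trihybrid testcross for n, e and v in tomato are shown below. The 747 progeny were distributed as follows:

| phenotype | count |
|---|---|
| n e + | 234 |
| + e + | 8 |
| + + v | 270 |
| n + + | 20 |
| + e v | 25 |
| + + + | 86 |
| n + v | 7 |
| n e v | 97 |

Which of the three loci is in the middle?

The two most frequent reciprocal classes, + + v and n e +, are the parental types, so the F1 was + + v / n e +.
The two rarest classes, n + v and + e +, are the double crossovers. Comparing them with the parentals, only the n allele has switched, so n is the middle locus and the order is v – n – e.

n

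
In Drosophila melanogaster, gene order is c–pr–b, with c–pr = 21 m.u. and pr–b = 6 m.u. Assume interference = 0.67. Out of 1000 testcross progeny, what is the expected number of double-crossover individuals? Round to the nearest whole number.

4

Map distances give recombination frequencies of 0.210 and 0.060 for the two intervals.
With interference 0.67 (so coincidence = 0.33), expected double-crossover frequency = 0.210 × 0.060 × 0.33 = 0.00416.
Expected number = 0.00416 × 1000 = 4.16 ≈ 4.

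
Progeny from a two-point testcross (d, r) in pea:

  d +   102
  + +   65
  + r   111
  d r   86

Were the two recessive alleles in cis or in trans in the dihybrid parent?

trans

The two most frequent classes are + r (111) and d + (102); these are the parental (non-recombinant) types.
So the F1 carried + r on one chromosome and d + on the other — the recessive alleles are on opposite chromosomes (trans / repulsion).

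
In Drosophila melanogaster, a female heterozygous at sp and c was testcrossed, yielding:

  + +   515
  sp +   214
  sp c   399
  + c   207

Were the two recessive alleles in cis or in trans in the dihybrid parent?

The two most frequent classes are + + (515) and sp c (399); these are the parental (non-recombinant) types.
So the F1 carried + + on one chromosome and sp c on the other — the recessive alleles are on the same chromosome (cis / coupling).

cis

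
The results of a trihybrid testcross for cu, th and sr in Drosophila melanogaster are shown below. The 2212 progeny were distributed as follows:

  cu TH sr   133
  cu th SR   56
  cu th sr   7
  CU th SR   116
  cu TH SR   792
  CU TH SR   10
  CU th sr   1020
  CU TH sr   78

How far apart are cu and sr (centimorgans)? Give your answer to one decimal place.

12.0 centimorgans

The two most frequent reciprocal classes, cu TH SR and CU th sr, are the parental types, so the F1 was cu TH SR / CU th sr.
The two rarest classes, CU TH SR and cu th sr, are the double crossovers. Comparing them with the parentals, only the cu allele has switched, so cu is the middle locus and the order is sr – cu – th.
Crossovers in the sr–cu interval produce the single-crossover classes cu TH sr and CU th SR (133 + 116 = 249) plus the double crossovers (17).
RF(sr–cu) = (249 + 17) / 2212 = 266/2212 = 0.1203 → 12.0 centimorgans.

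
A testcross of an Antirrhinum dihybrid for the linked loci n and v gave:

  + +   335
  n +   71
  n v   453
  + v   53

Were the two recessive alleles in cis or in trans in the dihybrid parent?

cis

The two most frequent classes are + + (335) and n v (453); these are the parental (non-recombinant) types.
So the F1 carried + + on one chromosome and n v on the other — the recessive alleles are on the same chromosome (cis / coupling).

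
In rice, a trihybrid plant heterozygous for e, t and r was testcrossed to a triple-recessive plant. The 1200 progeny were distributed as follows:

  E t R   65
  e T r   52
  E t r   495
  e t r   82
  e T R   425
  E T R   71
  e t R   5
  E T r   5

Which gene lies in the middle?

The two most frequent reciprocal classes, E t r and e T R, are the parental types, so the F1 was E t r / e T R.
The two rarest classes, E T r and e t R, are the double crossovers. Comparing them with the parentals, only the t allele has switched, so t is the middle locus and the order is e – t – r.

t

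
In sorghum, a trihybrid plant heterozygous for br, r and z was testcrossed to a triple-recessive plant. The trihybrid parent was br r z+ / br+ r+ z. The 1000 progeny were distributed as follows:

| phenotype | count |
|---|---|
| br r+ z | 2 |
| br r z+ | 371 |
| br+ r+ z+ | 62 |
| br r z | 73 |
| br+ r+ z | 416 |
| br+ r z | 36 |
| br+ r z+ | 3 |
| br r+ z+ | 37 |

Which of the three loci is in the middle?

br

The two rarest classes, br+ r z+ and br r+ z, are the double crossovers. Comparing them with the parentals, only the br allele has switched, so br is the middle locus and the order is r – br – z.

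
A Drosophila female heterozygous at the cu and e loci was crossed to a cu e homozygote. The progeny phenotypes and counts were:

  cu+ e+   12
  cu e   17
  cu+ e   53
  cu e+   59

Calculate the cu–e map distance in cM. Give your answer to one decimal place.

20.6 cM

The two most frequent classes, cu+ e (53) and cu e+ (59), are the parental types, so the F1 was cu+ e / cu e+.
The recombinant classes are cu+ e+ and cu e: 12 + 17 = 29.
Recombination frequency = 29/141 = 0.2057 ≈ 20.6%, i.e. 20.6 cM.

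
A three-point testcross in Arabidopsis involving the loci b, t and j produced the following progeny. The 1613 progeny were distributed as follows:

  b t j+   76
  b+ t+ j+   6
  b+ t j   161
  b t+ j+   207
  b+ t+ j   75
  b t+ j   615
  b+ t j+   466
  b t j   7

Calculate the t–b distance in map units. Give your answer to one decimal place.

The two most frequent reciprocal classes, b+ t j+ and b t+ j, are the parental types, so the F1 was b+ t j+ / b t+ j.
The two rarest classes, b+ t+ j+ and b t j, are the double crossovers. Comparing them with the parentals, only the t allele has switched, so t is the middle locus and the order is j – t – b.
Crossovers in the t–b interval produce the single-crossover classes b t j+ and b+ t+ j (76 + 75 = 151) plus the double crossovers (13).
RF(t–b) = (151 + 13) / 1613 = 164/1613 = 0.1017 → 10.2 map units.

10.2 map units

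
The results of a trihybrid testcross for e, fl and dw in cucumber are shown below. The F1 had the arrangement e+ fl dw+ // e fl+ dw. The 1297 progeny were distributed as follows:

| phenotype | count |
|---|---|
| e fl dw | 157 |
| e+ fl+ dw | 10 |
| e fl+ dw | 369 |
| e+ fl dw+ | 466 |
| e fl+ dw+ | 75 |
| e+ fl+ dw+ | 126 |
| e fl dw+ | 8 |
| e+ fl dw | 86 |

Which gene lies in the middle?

The two rarest classes, e fl dw+ and e+ fl+ dw, are the double crossovers. Comparing them with the parentals, only the e allele has switched, so e is the middle locus and the order is fl – e – dw.

e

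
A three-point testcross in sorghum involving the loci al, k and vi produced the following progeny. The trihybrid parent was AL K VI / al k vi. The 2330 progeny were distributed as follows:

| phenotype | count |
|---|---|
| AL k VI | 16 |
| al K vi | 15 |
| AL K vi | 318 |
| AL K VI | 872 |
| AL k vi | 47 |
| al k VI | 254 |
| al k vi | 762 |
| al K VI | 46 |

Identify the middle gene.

k

The two rarest classes, AL k VI and al K vi, are the double crossovers. Comparing them with the parentals, only the k allele has switched, so k is the middle locus and the order is vi – k – al.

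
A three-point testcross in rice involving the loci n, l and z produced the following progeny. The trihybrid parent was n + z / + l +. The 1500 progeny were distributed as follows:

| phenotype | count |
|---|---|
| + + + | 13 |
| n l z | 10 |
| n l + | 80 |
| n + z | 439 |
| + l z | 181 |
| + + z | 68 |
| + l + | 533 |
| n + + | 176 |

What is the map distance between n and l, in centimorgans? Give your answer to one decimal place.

11.4 centimorgans

The two rarest classes, n l z and + + +, are the double crossovers. Comparing them with the parentals, only the l allele has switched, so l is the middle locus and the order is z – l – n.
Crossovers in the l–n interval produce the single-crossover classes + + z and n l + (68 + 80 = 148) plus the double crossovers (23).
RF(l–n) = (148 + 23) / 1500 = 171/1500 = 0.1140 → 11.4 centimorgans.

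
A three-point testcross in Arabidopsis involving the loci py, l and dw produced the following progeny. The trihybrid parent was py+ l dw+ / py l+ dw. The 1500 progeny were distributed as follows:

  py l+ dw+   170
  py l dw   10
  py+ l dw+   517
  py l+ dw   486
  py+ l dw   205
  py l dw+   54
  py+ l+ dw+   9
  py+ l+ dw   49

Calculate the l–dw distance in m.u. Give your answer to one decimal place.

26.3 m.u.

The two rarest classes, py+ l+ dw+ and py l dw, are the double crossovers. Comparing them with the parentals, only the l allele has switched, so l is the middle locus and the order is py – l – dw.
Crossovers in the l–dw interval produce the single-crossover classes py+ l dw and py l+ dw+ (205 + 170 = 375) plus the double crossovers (19).
RF(l–dw) = (375 + 19) / 1500 = 394/1500 = 0.2627 → 26.3 m.u.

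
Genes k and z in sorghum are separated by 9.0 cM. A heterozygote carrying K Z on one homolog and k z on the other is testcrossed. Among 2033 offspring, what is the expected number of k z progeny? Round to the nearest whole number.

925

A map distance of 9.0 cM corresponds to a recombination frequency of 0.090.
The F1 is K Z / k z, so k z is a parental gamete class with expected frequency (1 − r)/2 = 0.910/2 = 0.4550.
Expected number = 0.4550 × 2033 = 925.01 ≈ 925.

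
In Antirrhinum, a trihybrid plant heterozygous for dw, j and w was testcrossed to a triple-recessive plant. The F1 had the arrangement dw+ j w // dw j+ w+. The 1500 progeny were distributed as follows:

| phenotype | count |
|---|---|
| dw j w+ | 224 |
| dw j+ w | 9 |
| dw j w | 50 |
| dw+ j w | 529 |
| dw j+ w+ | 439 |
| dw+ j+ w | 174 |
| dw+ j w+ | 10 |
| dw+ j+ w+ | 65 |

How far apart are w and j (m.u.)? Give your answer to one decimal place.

27.8 m.u.

The two rarest classes, dw+ j w+ and dw j+ w, are the double crossovers. Comparing them with the parentals, only the w allele has switched, so w is the middle locus and the order is dw – w – j.
Crossovers in the w–j interval produce the single-crossover classes dw+ j+ w and dw j w+ (174 + 224 = 398) plus the double crossovers (19).
RF(w–j) = (398 + 19) / 1500 = 417/1500 = 0.2780 → 27.8 m.u.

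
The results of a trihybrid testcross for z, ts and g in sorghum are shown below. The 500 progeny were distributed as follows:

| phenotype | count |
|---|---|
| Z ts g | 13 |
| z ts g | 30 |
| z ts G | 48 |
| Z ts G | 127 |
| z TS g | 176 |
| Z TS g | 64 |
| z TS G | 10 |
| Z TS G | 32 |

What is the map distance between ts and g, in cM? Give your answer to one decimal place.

17.0 cM

The two most frequent reciprocal classes, z TS g and Z ts G, are the parental types, so the F1 was z TS g / Z ts G.
The two rarest classes, z TS G and Z ts g, are the double crossovers. Comparing them with the parentals, only the g allele has switched, so g is the middle locus and the order is z – g – ts.
Crossovers in the g–ts interval produce the single-crossover classes z ts g and Z TS G (30 + 32 = 62) plus the double crossovers (23).
RF(g–ts) = (62 + 23) / 500 = 85/500 = 0.1700 → 17.0 cM.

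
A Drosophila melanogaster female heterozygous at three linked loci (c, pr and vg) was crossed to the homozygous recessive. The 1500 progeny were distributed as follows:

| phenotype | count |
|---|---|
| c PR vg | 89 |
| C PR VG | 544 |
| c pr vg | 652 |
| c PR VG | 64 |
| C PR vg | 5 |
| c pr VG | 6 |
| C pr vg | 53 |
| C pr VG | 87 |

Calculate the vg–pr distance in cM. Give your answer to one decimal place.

12.5 cM

The two most frequent reciprocal classes, C PR VG and c pr vg, are the parental types, so the F1 was C PR VG / c pr vg.
The two rarest classes, C PR vg and c pr VG, are the double crossovers. Comparing them with the parentals, only the vg allele has switched, so vg is the middle locus and the order is c – vg – pr.
Crossovers in the vg–pr interval produce the single-crossover classes C pr VG and c PR vg (87 + 89 = 176) plus the double crossovers (11).
RF(vg–pr) = (176 + 11) / 1500 = 187/1500 = 0.1247 → 12.5 cM.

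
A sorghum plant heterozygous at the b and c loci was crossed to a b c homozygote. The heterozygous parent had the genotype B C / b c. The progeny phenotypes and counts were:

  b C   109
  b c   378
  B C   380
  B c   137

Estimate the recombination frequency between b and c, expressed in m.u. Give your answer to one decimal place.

The recombinant classes are B c and b C: 137 + 109 = 246.
Recombination frequency = 246/1004 = 0.2450 ≈ 24.5%, i.e. 24.5 m.u.

24.5 m.u.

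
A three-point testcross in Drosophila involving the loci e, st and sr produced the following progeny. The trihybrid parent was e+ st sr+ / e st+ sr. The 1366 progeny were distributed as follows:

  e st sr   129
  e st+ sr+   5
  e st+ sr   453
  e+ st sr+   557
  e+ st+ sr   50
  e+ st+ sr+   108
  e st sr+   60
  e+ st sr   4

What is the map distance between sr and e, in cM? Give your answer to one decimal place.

8.7 cM

The two rarest classes, e+ st sr and e st+ sr+, are the double crossovers. Comparing them with the parentals, only the sr allele has switched, so sr is the middle locus and the order is e – sr – st.
Crossovers in the e–sr interval produce the single-crossover classes e st sr+ and e+ st+ sr (60 + 50 = 110) plus the double crossovers (9).
RF(e–sr) = (110 + 9) / 1366 = 119/1366 = 0.0871 → 8.7 cM.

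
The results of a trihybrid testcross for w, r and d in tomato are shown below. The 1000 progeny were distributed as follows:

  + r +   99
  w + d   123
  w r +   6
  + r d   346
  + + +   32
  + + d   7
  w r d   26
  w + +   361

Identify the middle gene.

r

The two most frequent reciprocal classes, + r d and w + +, are the parental types, so the F1 was + r d / w + +.
The two rarest classes, + + d and w r +, are the double crossovers. Comparing them with the parentals, only the r allele has switched, so r is the middle locus and the order is w – r – d.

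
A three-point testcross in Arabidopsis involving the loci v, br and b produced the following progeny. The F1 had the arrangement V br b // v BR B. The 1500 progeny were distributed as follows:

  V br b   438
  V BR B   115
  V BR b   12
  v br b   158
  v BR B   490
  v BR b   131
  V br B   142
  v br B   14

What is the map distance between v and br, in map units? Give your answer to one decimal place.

The two rarest classes, V BR b and v br B, are the double crossovers. Comparing them with the parentals, only the br allele has switched, so br is the middle locus and the order is v – br – b.
Crossovers in the v–br interval produce the single-crossover classes v br b and V BR B (158 + 115 = 273) plus the double crossovers (26).
RF(v–br) = (273 + 26) / 1500 = 299/1500 = 0.1993 → 19.9 map units.

19.9 map units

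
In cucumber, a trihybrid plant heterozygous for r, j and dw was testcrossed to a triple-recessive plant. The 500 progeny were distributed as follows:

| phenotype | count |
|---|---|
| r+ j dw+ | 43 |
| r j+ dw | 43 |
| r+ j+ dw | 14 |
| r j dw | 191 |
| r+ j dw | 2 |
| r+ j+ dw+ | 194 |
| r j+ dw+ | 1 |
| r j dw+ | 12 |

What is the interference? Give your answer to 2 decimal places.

0.42

The two most frequent reciprocal classes, r j dw and r+ j+ dw+, are the parental types, so the F1 was r j dw / r+ j+ dw+.
The two rarest classes, r+ j dw and r j+ dw+, are the double crossovers. Comparing them with the parentals, only the r allele has switched, so r is the middle locus and the order is dw – r – j.
dw–r: (26 + 3)/500 = 0.0580; r–j: (86 + 3)/500 = 0.1780.
Expected DCO frequency = 0.0580 × 0.1780 ≈ 0.01032; observed = 3/500 ≈ 0.00600.
Coefficient of coincidence = 0.00600/0.01032 ≈ 0.58; interference = 1 − 0.58 = 0.42.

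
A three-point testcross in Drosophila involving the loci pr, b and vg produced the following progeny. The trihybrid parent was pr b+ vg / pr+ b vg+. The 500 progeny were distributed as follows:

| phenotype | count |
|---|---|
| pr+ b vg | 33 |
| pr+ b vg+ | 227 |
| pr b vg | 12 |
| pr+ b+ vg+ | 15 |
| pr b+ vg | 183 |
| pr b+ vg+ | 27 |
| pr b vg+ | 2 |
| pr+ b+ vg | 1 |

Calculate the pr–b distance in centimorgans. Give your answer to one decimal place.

6.0 centimorgans

The two rarest classes, pr+ b+ vg and pr b vg+, are the double crossovers. Comparing them with the parentals, only the pr allele has switched, so pr is the middle locus and the order is b – pr – vg.
Crossovers in the b–pr interval produce the single-crossover classes pr b vg and pr+ b+ vg+ (12 + 15 = 27) plus the double crossovers (3).
RF(b–pr) = (27 + 3) / 500 = 30/500 = 0.0600 → 6.0 centimorgans.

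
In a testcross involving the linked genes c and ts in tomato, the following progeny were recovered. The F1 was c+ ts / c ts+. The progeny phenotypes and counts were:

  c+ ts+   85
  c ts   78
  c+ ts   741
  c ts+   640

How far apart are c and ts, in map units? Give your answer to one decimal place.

10.6 map units

The recombinant classes are c+ ts+ and c ts: 85 + 78 = 163.
Recombination frequency = 163/1544 = 0.1056 ≈ 10.6%, i.e. 10.6 map units.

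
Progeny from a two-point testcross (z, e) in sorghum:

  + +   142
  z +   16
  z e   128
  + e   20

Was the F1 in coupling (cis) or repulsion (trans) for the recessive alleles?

The two most frequent classes are + + (142) and z e (128); these are the parental (non-recombinant) types.
So the F1 carried + + on one chromosome and z e on the other — the recessive alleles are on the same chromosome (cis / coupling).

cis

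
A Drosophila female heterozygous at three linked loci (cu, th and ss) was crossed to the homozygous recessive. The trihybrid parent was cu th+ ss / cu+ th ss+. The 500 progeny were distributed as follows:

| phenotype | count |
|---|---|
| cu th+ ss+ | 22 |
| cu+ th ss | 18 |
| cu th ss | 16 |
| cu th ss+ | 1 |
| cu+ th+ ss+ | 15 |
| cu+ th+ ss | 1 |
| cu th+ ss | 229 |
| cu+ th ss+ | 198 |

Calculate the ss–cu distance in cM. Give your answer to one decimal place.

8.4 cM

The two rarest classes, cu+ th+ ss and cu th ss+, are the double crossovers. Comparing them with the parentals, only the cu allele has switched, so cu is the middle locus and the order is ss – cu – th.
Crossovers in the ss–cu interval produce the single-crossover classes cu th+ ss+ and cu+ th ss (22 + 18 = 40) plus the double crossovers (2).
RF(ss–cu) = (40 + 2) / 500 = 42/500 = 0.0840 → 8.4 cM.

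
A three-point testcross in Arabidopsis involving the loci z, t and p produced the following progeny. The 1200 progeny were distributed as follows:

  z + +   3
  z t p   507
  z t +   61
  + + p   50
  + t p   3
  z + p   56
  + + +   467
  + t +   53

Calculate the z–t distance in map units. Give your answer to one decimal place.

The two most frequent reciprocal classes, + + + and z t p, are the parental types, so the F1 was + + + / z t p.
The two rarest classes, z + + and + t p, are the double crossovers. Comparing them with the parentals, only the z allele has switched, so z is the middle locus and the order is p – z – t.
Crossovers in the z–t interval produce the single-crossover classes + t + and z + p (53 + 56 = 109) plus the double crossovers (6).
RF(z–t) = (109 + 6) / 1200 = 115/1200 = 0.0958 → 9.6 map units.

9.6 map units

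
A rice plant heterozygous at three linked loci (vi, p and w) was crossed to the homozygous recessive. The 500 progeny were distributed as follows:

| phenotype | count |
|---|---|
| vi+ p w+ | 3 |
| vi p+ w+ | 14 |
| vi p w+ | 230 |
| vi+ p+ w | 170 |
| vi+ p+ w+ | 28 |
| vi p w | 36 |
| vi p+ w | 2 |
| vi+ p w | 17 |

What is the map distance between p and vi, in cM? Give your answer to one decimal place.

7.2 cM

The two most frequent reciprocal classes, vi+ p+ w and vi p w+, are the parental types, so the F1 was vi+ p+ w / vi p w+.
The two rarest classes, vi p+ w and vi+ p w+, are the double crossovers. Comparing them with the parentals, only the vi allele has switched, so vi is the middle locus and the order is p – vi – w.
Crossovers in the p–vi interval produce the single-crossover classes vi+ p w and vi p+ w+ (17 + 14 = 31) plus the double crossovers (5).
RF(p–vi) = (31 + 5) / 500 = 36/500 = 0.0720 → 7.2 cM.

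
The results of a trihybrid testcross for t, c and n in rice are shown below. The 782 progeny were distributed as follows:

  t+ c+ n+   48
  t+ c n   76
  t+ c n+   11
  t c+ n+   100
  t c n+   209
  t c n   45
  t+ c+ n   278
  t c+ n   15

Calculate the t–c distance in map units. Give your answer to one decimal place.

25.8 map units

The two most frequent reciprocal classes, t+ c+ n and t c n+, are the parental types, so the F1 was t+ c+ n / t c n+.
The two rarest classes, t c+ n and t+ c n+, are the double crossovers. Comparing them with the parentals, only the t allele has switched, so t is the middle locus and the order is n – t – c.
Crossovers in the t–c interval produce the single-crossover classes t+ c n and t c+ n+ (76 + 100 = 176) plus the double crossovers (26).
RF(t–c) = (176 + 26) / 782 = 202/782 = 0.2583 → 25.8 map units.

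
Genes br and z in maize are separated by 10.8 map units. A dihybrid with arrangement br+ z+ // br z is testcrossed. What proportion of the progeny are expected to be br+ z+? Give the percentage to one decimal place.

A map distance of 10.8 map units corresponds to a recombination frequency of 0.108.
The F1 is br+ z+ / br z, so br+ z+ is a parental gamete class with expected frequency (1 − r)/2 = 0.892/2 = 0.4460.
That is 0.4460 = 44.6% of the progeny.

44.6%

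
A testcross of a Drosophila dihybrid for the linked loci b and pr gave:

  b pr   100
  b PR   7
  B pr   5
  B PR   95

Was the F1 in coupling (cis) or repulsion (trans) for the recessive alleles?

The two most frequent classes are B PR (95) and b pr (100); these are the parental (non-recombinant) types.
So the F1 carried B PR on one chromosome and b pr on the other — the recessive alleles are on the same chromosome (cis / coupling).

cis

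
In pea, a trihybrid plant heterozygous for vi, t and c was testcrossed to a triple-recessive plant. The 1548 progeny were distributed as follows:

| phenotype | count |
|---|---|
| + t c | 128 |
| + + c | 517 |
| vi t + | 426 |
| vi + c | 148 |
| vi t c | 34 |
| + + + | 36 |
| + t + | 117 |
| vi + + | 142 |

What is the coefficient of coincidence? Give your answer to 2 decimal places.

The two most frequent reciprocal classes, + + c and vi t +, are the parental types, so the F1 was + + c / vi t +.
The two rarest classes, + + + and vi t c, are the double crossovers. Comparing them with the parentals, only the c allele has switched, so c is the middle locus and the order is vi – c – t.
vi–c: (265 + 70)/1548 = 0.2164; c–t: (270 + 70)/1548 = 0.2196.
Expected DCO frequency = 0.2164 × 0.2196 ≈ 0.04752; observed = 70/1548 ≈ 0.04522.
Coefficient of coincidence = 0.04522/0.04752 ≈ 0.95.

0.95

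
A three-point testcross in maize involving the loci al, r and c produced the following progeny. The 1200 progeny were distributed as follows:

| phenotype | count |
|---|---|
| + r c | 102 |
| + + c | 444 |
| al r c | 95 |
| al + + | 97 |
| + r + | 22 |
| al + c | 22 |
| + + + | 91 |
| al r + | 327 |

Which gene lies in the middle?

The two most frequent reciprocal classes, + + c and al r +, are the parental types, so the F1 was + + c / al r +.
The two rarest classes, al + c and + r +, are the double crossovers. Comparing them with the parentals, only the al allele has switched, so al is the middle locus and the order is c – al – r.

al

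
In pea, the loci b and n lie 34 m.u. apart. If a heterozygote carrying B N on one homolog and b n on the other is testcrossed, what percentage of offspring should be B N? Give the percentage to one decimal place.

33.0%

A map distance of 34 m.u. corresponds to a recombination frequency of 0.340.
The F1 is B N / b n, so B N is a parental gamete class with expected frequency (1 − r)/2 = 0.660/2 = 0.3300.
That is 0.3300 = 33.0% of the progeny.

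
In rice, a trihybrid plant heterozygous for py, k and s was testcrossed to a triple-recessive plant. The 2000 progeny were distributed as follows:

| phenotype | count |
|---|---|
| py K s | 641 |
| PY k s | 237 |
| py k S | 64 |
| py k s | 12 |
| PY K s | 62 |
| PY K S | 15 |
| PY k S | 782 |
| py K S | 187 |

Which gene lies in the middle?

k

The two most frequent reciprocal classes, PY k S and py K s, are the parental types, so the F1 was PY k S / py K s.
The two rarest classes, PY K S and py k s, are the double crossovers. Comparing them with the parentals, only the k allele has switched, so k is the middle locus and the order is py – k – s.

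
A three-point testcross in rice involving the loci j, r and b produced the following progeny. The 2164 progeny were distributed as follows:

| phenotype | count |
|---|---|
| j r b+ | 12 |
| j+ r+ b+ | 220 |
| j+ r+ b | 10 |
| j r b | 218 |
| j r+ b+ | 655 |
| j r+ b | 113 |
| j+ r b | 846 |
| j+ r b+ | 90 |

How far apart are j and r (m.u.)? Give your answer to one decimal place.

21.3 m.u.

The two most frequent reciprocal classes, j+ r b and j r+ b+, are the parental types, so the F1 was j+ r b / j r+ b+.
The two rarest classes, j+ r+ b and j r b+, are the double crossovers. Comparing them with the parentals, only the r allele has switched, so r is the middle locus and the order is b – r – j.
Crossovers in the r–j interval produce the single-crossover classes j r b and j+ r+ b+ (218 + 220 = 438) plus the double crossovers (22).
RF(r–j) = (438 + 22) / 2164 = 460/2164 = 0.2126 → 21.3 m.u.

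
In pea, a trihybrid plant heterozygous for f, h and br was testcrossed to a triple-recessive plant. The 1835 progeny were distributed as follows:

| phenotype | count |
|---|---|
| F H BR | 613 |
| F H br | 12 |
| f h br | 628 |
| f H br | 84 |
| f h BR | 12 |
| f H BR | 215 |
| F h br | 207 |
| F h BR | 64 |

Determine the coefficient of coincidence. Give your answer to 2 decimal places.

The two most frequent reciprocal classes, F H BR and f h br, are the parental types, so the F1 was F H BR / f h br.
The two rarest classes, F H br and f h BR, are the double crossovers. Comparing them with the parentals, only the br allele has switched, so br is the middle locus and the order is f – br – h.
f–br: (422 + 24)/1835 = 0.2431; br–h: (148 + 24)/1835 = 0.0937.
Expected DCO frequency = 0.2431 × 0.0937 ≈ 0.02278; observed = 24/1835 ≈ 0.01308.
Coefficient of coincidence = 0.01308/0.02278 ≈ 0.57.

0.57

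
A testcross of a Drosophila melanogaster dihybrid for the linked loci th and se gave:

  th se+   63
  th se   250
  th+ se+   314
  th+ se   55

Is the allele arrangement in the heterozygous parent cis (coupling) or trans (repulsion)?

The two most frequent classes are th+ se+ (314) and th se (250); these are the parental (non-recombinant) types.
So the F1 carried th+ se+ on one chromosome and th se on the other — the recessive alleles are on the same chromosome (cis / coupling).

cis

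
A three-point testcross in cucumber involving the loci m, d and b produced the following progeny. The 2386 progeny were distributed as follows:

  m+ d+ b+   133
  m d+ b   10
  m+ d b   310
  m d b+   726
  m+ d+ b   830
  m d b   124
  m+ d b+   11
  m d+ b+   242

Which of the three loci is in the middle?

m

The two most frequent reciprocal classes, m+ d+ b and m d b+, are the parental types, so the F1 was m+ d+ b / m d b+.
The two rarest classes, m d+ b and m+ d b+, are the double crossovers. Comparing them with the parentals, only the m allele has switched, so m is the middle locus and the order is d – m – b.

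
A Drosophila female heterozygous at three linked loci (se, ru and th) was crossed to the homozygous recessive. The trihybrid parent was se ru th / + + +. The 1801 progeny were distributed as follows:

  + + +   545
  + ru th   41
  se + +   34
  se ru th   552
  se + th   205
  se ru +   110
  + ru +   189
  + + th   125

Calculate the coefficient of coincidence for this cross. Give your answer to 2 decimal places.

The two rarest classes, + ru th and se + +, are the double crossovers. Comparing them with the parentals, only the se allele has switched, so se is the middle locus and the order is ru – se – th.
ru–se: (394 + 75)/1801 = 0.2604; se–th: (235 + 75)/1801 = 0.1721.
Expected DCO frequency = 0.2604 × 0.1721 ≈ 0.04481; observed = 75/1801 ≈ 0.04164.
Coefficient of coincidence = 0.04164/0.04481 ≈ 0.93.

0.93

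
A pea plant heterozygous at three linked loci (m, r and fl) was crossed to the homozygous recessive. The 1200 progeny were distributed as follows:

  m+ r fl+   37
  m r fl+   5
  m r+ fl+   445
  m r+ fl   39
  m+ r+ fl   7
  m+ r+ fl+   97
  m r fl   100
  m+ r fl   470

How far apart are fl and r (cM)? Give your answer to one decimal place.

7.3 cM

The two most frequent reciprocal classes, m+ r fl and m r+ fl+, are the parental types, so the F1 was m+ r fl / m r+ fl+.
The two rarest classes, m+ r+ fl and m r fl+, are the double crossovers. Comparing them with the parentals, only the r allele has switched, so r is the middle locus and the order is m – r – fl.
Crossovers in the r–fl interval produce the single-crossover classes m+ r fl+ and m r+ fl (37 + 39 = 76) plus the double crossovers (12).
RF(r–fl) = (76 + 12) / 1200 = 88/1200 = 0.0733 → 7.3 cM.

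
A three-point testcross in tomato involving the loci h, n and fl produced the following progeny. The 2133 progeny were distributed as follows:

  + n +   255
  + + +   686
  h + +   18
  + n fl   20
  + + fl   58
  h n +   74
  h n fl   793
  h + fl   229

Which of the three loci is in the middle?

The two most frequent reciprocal classes, + + + and h n fl, are the parental types, so the F1 was + + + / h n fl.
The two rarest classes, h + + and + n fl, are the double crossovers. Comparing them with the parentals, only the h allele has switched, so h is the middle locus and the order is n – h – fl.

h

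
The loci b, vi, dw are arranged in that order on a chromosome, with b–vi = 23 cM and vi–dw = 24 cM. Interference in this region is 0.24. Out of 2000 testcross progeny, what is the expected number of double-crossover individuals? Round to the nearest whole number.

84

Map distances give recombination frequencies of 0.230 and 0.240 for the two intervals.
With interference 0.24 (so coincidence = 0.76), expected double-crossover frequency = 0.230 × 0.240 × 0.76 = 0.04195.
Expected number = 0.04195 × 2000 = 83.90 ≈ 84.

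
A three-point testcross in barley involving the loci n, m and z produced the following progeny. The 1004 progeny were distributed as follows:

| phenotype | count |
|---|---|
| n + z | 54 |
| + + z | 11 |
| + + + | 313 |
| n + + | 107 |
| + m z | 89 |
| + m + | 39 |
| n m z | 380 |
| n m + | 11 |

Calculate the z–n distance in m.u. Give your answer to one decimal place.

21.7 m.u.

The two most frequent reciprocal classes, n m z and + + +, are the parental types, so the F1 was n m z / + + +.
The two rarest classes, n m + and + + z, are the double crossovers. Comparing them with the parentals, only the z allele has switched, so z is the middle locus and the order is m – z – n.
Crossovers in the z–n interval produce the single-crossover classes + m z and n + + (89 + 107 = 196) plus the double crossovers (22).
RF(z–n) = (196 + 22) / 1004 = 218/1004 = 0.2171 → 21.7 m.u.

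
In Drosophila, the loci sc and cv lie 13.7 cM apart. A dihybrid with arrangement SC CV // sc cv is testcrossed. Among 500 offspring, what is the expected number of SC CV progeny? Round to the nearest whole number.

216

A map distance of 13.7 cM corresponds to a recombination frequency of 0.137.
The F1 is SC CV / sc cv, so SC CV is a parental gamete class with expected frequency (1 − r)/2 = 0.863/2 = 0.4315.
Expected number = 0.4315 × 500 = 215.75 ≈ 216.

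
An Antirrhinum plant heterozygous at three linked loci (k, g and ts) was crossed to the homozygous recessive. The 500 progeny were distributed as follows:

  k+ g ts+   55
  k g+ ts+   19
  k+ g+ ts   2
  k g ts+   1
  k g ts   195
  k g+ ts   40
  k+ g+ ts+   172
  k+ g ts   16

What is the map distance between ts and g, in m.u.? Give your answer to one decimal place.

19.6 m.u.

The two most frequent reciprocal classes, k g ts and k+ g+ ts+, are the parental types, so the F1 was k g ts / k+ g+ ts+.
The two rarest classes, k g ts+ and k+ g+ ts, are the double crossovers. Comparing them with the parentals, only the ts allele has switched, so ts is the middle locus and the order is g – ts – k.
Crossovers in the g–ts interval produce the single-crossover classes k g+ ts and k+ g ts+ (40 + 55 = 95) plus the double crossovers (3).
RF(g–ts) = (95 + 3) / 500 = 98/500 = 0.1960 → 19.6 m.u.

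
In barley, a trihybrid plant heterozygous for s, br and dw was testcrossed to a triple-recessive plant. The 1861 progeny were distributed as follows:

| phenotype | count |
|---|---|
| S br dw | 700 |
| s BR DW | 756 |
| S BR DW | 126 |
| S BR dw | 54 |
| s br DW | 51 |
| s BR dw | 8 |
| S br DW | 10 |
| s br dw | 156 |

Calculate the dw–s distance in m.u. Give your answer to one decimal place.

The two most frequent reciprocal classes, S br dw and s BR DW, are the parental types, so the F1 was S br dw / s BR DW.
The two rarest classes, S br DW and s BR dw, are the double crossovers. Comparing them with the parentals, only the dw allele has switched, so dw is the middle locus and the order is br – dw – s.
Crossovers in the dw–s interval produce the single-crossover classes s br dw and S BR DW (156 + 126 = 282) plus the double crossovers (18).
RF(dw–s) = (282 + 18) / 1861 = 300/1861 = 0.1612 → 16.1 m.u.

16.1 m.u.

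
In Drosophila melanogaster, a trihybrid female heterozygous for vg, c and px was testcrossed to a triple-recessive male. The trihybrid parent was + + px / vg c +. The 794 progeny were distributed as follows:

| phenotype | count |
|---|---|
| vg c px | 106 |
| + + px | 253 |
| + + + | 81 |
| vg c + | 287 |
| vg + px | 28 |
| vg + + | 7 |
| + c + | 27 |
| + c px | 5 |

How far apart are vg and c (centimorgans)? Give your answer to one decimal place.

8.4 centimorgans

The two rarest classes, + c px and vg + +, are the double crossovers. Comparing them with the parentals, only the c allele has switched, so c is the middle locus and the order is vg – c – px.
Crossovers in the vg–c interval produce the single-crossover classes vg + px and + c + (28 + 27 = 55) plus the double crossovers (12).
RF(vg–c) = (55 + 12) / 794 = 67/794 = 0.0844 → 8.4 centimorgans.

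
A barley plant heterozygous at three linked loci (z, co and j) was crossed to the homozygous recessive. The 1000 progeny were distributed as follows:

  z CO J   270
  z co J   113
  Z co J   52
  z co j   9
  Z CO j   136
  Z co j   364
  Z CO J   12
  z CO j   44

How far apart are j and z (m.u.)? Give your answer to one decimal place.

The two most frequent reciprocal classes, Z co j and z CO J, are the parental types, so the F1 was Z co j / z CO J.
The two rarest classes, z co j and Z CO J, are the double crossovers. Comparing them with the parentals, only the z allele has switched, so z is the middle locus and the order is co – z – j.
Crossovers in the z–j interval produce the single-crossover classes Z co J and z CO j (52 + 44 = 96) plus the double crossovers (21).
RF(z–j) = (96 + 21) / 1000 = 117/1000 = 0.1170 → 11.7 m.u.

11.7 m.u.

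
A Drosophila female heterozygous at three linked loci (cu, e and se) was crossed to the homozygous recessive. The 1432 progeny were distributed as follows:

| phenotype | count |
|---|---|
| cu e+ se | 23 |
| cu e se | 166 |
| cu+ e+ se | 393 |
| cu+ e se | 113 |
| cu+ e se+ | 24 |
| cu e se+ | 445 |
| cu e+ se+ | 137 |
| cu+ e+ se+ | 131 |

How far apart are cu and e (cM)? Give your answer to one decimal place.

20.7 cM

The two most frequent reciprocal classes, cu e se+ and cu+ e+ se, are the parental types, so the F1 was cu e se+ / cu+ e+ se.
The two rarest classes, cu+ e se+ and cu e+ se, are the double crossovers. Comparing them with the parentals, only the cu allele has switched, so cu is the middle locus and the order is e – cu – se.
Crossovers in the e–cu interval produce the single-crossover classes cu e+ se+ and cu+ e se (137 + 113 = 250) plus the double crossovers (47).
RF(e–cu) = (250 + 47) / 1432 = 297/1432 = 0.2074 → 20.7 cM.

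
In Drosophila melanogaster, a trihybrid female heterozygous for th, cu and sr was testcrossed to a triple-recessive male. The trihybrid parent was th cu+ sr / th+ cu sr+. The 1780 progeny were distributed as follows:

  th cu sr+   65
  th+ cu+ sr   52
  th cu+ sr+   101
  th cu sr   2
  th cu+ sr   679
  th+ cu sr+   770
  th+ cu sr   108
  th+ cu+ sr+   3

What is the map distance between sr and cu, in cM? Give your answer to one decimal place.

12.0 cM

The two rarest classes, th cu sr and th+ cu+ sr+, are the double crossovers. Comparing them with the parentals, only the cu allele has switched, so cu is the middle locus and the order is th – cu – sr.
Crossovers in the cu–sr interval produce the single-crossover classes th cu+ sr+ and th+ cu sr (101 + 108 = 209) plus the double crossovers (5).
RF(cu–sr) = (209 + 5) / 1780 = 214/1780 = 0.1202 → 12.0 cM.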